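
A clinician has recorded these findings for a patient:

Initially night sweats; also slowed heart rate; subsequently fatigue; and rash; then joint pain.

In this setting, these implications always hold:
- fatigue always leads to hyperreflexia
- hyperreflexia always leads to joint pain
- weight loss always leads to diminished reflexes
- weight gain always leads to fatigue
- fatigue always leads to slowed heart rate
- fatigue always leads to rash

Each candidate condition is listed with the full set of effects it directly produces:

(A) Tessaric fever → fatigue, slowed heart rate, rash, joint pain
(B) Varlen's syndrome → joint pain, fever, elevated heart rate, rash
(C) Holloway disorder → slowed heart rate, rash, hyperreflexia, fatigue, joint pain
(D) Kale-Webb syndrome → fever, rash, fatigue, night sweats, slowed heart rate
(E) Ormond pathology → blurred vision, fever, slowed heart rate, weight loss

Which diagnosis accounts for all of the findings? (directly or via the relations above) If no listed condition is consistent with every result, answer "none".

For each candidate, compare predicted effects to what was observed:
(A) Tessaric fever — does not account for night sweats
(B) Varlen's syndrome — fails on night sweats, slowed heart rate, fatigue (predicts elevated heart rate, not slowed heart rate)
(C) Holloway disorder — does not account for night sweats
(D) Kale-Webb syndrome — night sweats +; slowed heart rate +; fatigue +; rash +; joint pain + (by fatigue → hyperreflexia → joint pain)
(E) Ormond pathology — does not account for night sweats, fatigue, rash, joint pain
(D) is the only candidate with no mismatches.

D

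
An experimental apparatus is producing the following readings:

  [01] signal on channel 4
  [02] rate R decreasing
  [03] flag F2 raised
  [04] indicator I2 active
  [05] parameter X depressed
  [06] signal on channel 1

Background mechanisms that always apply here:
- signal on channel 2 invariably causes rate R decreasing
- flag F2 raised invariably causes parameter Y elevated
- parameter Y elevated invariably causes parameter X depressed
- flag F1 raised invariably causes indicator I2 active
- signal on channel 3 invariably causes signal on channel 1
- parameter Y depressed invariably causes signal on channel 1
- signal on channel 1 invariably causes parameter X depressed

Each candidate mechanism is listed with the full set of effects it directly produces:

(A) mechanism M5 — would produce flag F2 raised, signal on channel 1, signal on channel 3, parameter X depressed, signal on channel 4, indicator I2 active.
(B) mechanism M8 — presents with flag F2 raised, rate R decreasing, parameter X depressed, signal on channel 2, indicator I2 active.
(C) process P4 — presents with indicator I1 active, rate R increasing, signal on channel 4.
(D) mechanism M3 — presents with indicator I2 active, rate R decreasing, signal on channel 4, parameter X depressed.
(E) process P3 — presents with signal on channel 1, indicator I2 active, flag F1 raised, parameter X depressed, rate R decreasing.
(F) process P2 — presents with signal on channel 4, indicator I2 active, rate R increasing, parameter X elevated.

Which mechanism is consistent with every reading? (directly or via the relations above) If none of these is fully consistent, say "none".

For each candidate, compare predicted effects to what was observed:
(A) mechanism M5 — signal on channel 4 +; rate R decreasing -; flag F2 raised +; indicator I2 active +; parameter X depressed +; signal on channel 1 +
(B) mechanism M8 — does not account for signal on channel 4, signal on channel 1
(C) process P4 — fails on rate R decreasing, flag F2 raised, indicator I2 active, parameter X depressed, signal on channel 1 (predicts rate R increasing, not rate R decreasing)
(D) mechanism M3 — signal on channel 4 +; rate R decreasing +; flag F2 raised -; indicator I2 active +; parameter X depressed +; signal on channel 1 -
(E) process P3 — does not account for signal on channel 4, flag F2 raised
(F) process P2 — signal on channel 4 +; rate R decreasing -; flag F2 raised -; indicator I2 active +; parameter X depressed -; signal on channel 1 -
No candidate is consistent with all observations.

none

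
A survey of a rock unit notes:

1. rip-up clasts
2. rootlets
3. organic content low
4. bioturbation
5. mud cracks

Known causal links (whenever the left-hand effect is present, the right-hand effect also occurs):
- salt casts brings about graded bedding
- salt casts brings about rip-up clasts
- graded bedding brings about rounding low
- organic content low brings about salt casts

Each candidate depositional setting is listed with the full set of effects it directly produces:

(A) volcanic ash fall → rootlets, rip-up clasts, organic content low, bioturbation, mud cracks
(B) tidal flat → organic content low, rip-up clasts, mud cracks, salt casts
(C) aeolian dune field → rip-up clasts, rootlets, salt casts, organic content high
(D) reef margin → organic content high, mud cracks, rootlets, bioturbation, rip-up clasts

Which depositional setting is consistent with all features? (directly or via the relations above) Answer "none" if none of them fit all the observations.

For each candidate, compare predicted effects to what was observed:
(A) volcanic ash fall — accounts for every observation
(B) tidal flat — does not account for rootlets, bioturbation
(C) aeolian dune field — fails on organic content low, bioturbation, mud cracks (predicts organic content high, not organic content low)
(D) reef margin — fails on organic content low (predicts organic content high, not organic content low)
(A) is the only candidate with no mismatches.

A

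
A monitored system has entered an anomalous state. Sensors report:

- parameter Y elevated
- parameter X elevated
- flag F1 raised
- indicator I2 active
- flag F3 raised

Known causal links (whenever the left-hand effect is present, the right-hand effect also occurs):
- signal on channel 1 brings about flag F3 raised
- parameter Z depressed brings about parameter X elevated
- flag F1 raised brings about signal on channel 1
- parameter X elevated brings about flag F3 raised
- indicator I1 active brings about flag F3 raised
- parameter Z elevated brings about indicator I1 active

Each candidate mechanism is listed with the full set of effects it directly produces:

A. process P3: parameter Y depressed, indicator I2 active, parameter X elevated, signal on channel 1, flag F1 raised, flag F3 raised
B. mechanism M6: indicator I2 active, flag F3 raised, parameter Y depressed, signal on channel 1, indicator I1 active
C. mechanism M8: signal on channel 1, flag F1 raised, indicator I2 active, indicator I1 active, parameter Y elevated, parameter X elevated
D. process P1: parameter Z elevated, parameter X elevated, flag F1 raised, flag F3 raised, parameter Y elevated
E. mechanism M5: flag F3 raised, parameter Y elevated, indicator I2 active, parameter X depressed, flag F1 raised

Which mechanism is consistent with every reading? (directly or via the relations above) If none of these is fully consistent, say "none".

For each candidate, compare predicted effects to what was observed:
(A) process P3 — fails on parameter Y elevated (predicts parameter Y depressed, not parameter Y elevated)
(B) mechanism M6 — fails on parameter Y elevated, parameter X elevated, flag F1 raised (predicts parameter Y depressed, not parameter Y elevated)
(C) mechanism M8 — parameter Y elevated +; parameter X elevated +; flag F1 raised +; indicator I2 active +; flag F3 raised + (by signal on channel 1 → flag F3 raised)
(D) process P1 — parameter Y elevated +; parameter X elevated +; flag F1 raised +; indicator I2 active -; flag F3 raised +
(E) mechanism M5 — fails on parameter X elevated (predicts parameter X depressed, not parameter X elevated)
Only (C) is consistent with every observation.

C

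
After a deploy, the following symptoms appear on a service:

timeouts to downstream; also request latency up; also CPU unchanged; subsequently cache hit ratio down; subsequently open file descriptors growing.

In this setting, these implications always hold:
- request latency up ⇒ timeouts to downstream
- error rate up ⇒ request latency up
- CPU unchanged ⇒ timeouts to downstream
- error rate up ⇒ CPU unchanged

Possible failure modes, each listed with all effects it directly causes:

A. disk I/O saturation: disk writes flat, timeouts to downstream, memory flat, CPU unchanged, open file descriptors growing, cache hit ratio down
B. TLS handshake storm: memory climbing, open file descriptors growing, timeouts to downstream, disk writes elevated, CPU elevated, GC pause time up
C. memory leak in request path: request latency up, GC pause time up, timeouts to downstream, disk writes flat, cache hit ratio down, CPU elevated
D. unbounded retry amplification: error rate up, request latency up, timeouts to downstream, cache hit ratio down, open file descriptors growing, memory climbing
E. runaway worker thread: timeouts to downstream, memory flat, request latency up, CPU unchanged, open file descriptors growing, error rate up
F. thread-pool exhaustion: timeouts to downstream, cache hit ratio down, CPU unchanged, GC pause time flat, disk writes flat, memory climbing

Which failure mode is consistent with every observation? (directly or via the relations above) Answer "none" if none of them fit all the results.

Per-candidate check:
(A) disk I/O saturation — timeouts to downstream ✓; request latency up ✗; CPU unchanged ✓; cache hit ratio down ✓; open file descriptors growing ✓
(B) TLS handshake storm — timeouts to downstream ✓; request latency up ✗; CPU unchanged ✗; cache hit ratio down ✗; open file descriptors growing ✓
(C) memory leak in request path — timeouts to downstream ✓; request latency up ✓; CPU unchanged ✗; cache hit ratio down ✓; open file descriptors growing ✗
(D) unbounded retry amplification — timeouts to downstream ✓; request latency up ✓; CPU unchanged ✓ (by error rate up → CPU unchanged); cache hit ratio down ✓; open file descriptors growing ✓
(E) runaway worker thread — does not account for cache hit ratio down
(F) thread-pool exhaustion — does not account for request latency up, open file descriptors growing
(D) alone accounts for all the evidence.

D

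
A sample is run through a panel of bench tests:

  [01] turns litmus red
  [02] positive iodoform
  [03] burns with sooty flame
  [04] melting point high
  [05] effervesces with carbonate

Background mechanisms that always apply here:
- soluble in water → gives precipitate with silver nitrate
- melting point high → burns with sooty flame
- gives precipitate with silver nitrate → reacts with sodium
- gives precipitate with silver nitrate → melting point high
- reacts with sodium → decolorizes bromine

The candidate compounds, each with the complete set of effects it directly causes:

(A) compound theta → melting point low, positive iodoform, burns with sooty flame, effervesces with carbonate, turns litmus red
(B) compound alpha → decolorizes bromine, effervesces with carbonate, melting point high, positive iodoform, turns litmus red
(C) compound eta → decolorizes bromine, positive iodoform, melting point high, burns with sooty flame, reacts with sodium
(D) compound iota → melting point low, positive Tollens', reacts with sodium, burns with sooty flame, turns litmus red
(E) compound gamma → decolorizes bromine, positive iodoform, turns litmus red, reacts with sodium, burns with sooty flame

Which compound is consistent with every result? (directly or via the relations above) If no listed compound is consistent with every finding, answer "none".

B

Per-candidate check:
(A) compound theta — fails on melting point high (predicts melting point low, not melting point high)
(B) compound alpha — turns litmus red +; positive iodoform +; burns with sooty flame + (via melting point high → burns with sooty flame); melting point high +; effervesces with carbonate +
(C) compound eta — turns litmus red -; positive iodoform +; burns with sooty flame +; melting point high +; effervesces with carbonate -
(D) compound iota — turns litmus red +; positive iodoform -; burns with sooty flame +; melting point high -; effervesces with carbonate -
(E) compound gamma — turns litmus red +; positive iodoform +; burns with sooty flame +; melting point high -; effervesces with carbonate -
(B) is the only candidate with no mismatches.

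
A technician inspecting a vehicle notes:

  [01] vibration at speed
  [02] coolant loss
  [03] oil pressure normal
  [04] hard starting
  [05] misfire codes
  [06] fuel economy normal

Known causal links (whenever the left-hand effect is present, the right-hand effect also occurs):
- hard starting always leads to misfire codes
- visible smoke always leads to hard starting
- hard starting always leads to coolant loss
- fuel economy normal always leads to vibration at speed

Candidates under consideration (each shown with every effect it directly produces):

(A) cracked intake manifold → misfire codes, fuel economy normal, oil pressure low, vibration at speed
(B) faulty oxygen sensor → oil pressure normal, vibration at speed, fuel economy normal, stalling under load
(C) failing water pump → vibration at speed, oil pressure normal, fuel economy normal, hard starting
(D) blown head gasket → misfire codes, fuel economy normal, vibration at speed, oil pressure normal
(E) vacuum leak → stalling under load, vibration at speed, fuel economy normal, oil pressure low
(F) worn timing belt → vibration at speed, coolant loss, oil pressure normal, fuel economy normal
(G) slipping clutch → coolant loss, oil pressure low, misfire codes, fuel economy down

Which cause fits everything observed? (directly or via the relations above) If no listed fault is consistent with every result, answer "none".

Checking each candidate against the observations:
(A) cracked intake manifold — fails on coolant loss, oil pressure normal, hard starting (predicts oil pressure low, not oil pressure normal)
(B) faulty oxygen sensor — does not account for coolant loss, hard starting, misfire codes
(C) failing water pump — vibration at speed ✓; coolant loss ✓ (by hard starting → coolant loss); oil pressure normal ✓; hard starting ✓; misfire codes ✓ (by hard starting → misfire codes); fuel economy normal ✓
(D) blown head gasket — vibration at speed ✓; coolant loss ✗; oil pressure normal ✓; hard starting ✗; misfire codes ✓; fuel economy normal ✓
(E) vacuum leak — fails on coolant loss, oil pressure normal, hard starting, misfire codes (predicts oil pressure low, not oil pressure normal)
(F) worn timing belt — vibration at speed ✓; coolant loss ✓; oil pressure normal ✓; hard starting ✗; misfire codes ✗; fuel economy normal ✓
(G) slipping clutch — vibration at speed ✗; coolant loss ✓; oil pressure normal ✗; hard starting ✗; misfire codes ✓; fuel economy normal ✗
Only (C) is consistent with every observation.

C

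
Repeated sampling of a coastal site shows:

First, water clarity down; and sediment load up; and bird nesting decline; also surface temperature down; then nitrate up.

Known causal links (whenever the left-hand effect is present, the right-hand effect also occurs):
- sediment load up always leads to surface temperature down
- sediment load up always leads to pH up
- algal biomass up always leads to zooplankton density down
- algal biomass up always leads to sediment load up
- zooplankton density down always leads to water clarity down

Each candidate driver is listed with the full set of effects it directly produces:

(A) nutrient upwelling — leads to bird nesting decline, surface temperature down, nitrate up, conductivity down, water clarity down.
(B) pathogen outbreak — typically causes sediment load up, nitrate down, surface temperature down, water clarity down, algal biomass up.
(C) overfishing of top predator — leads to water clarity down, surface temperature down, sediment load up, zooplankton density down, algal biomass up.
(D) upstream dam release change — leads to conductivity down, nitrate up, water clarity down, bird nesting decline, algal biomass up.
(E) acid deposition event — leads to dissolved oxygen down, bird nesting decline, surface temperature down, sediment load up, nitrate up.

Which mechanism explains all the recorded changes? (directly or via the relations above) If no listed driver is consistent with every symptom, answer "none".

D

Testing each hypothesis:
(A) nutrient upwelling — does not account for sediment load up
(B) pathogen outbreak — fails on bird nesting decline, nitrate up (predicts nitrate down, not nitrate up)
(C) overfishing of top predator — water clarity down yes; sediment load up yes; bird nesting decline NO; surface temperature down yes; nitrate up NO
(D) upstream dam release change — water clarity down yes; sediment load up yes (via algal biomass up → sediment load up); bird nesting decline yes; surface temperature down yes (via algal biomass up → sediment load up → surface temperature down); nitrate up yes
(E) acid deposition event — water clarity down NO; sediment load up yes; bird nesting decline yes; surface temperature down yes; nitrate up yes
(D) alone accounts for all the evidence.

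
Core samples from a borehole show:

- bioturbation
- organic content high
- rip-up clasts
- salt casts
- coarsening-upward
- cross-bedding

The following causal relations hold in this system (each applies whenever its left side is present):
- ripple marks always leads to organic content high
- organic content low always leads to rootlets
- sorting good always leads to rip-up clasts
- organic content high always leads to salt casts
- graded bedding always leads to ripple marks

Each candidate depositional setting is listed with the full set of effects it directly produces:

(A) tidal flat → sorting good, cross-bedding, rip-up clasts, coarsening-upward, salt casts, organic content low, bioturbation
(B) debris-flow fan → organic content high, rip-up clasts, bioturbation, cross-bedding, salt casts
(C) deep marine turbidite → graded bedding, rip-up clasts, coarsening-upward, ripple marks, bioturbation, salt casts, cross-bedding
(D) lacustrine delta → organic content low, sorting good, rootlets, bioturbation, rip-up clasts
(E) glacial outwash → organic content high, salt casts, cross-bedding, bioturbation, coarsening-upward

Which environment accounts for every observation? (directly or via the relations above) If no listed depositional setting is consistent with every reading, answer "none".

C

Testing each hypothesis:
(A) tidal flat — fails on organic content high (predicts organic content low, not organic content high)
(B) debris-flow fan — bioturbation match; organic content high match; rip-up clasts match; salt casts match; coarsening-upward miss; cross-bedding match
(C) deep marine turbidite — accounts for every observation (organic content high via ripple marks → organic content high)
(D) lacustrine delta — bioturbation match; organic content high miss; rip-up clasts match; salt casts miss; coarsening-upward miss; cross-bedding miss
(E) glacial outwash — bioturbation match; organic content high match; rip-up clasts miss; salt casts match; coarsening-upward match; cross-bedding match
(C) alone accounts for all the evidence.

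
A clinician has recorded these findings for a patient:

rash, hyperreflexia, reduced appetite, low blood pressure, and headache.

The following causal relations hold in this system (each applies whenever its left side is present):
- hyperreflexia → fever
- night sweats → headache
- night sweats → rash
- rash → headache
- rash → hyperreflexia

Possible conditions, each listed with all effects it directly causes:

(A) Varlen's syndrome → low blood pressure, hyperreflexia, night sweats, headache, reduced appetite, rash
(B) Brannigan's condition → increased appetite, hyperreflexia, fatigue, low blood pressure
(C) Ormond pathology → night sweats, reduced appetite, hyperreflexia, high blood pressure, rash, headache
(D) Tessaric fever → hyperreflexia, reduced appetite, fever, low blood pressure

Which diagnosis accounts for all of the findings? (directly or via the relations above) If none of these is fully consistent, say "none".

Per-candidate check:
(A) Varlen's syndrome — rash match; hyperreflexia match; reduced appetite match; low blood pressure match; headache match
(B) Brannigan's condition — fails on rash, reduced appetite, headache (predicts increased appetite, not reduced appetite)
(C) Ormond pathology — rash match; hyperreflexia match; reduced appetite match; low blood pressure miss; headache match
(D) Tessaric fever — rash miss; hyperreflexia match; reduced appetite match; low blood pressure match; headache miss
(A) alone accounts for all the evidence.

A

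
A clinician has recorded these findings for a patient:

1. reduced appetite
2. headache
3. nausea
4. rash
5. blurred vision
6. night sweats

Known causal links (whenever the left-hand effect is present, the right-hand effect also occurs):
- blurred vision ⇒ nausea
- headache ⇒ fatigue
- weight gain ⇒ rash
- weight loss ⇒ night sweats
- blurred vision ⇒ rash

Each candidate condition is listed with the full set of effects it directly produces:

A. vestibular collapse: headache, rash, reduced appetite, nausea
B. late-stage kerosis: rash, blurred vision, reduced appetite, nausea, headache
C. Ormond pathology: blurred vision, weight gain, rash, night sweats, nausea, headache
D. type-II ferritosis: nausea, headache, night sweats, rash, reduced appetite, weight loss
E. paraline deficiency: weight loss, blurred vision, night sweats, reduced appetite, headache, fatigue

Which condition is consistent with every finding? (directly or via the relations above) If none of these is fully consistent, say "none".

E

Testing each hypothesis:
(A) vestibular collapse — reduced appetite +; headache +; nausea +; rash +; blurred vision -; night sweats -
(B) late-stage kerosis — does not account for night sweats
(C) Ormond pathology — reduced appetite -; headache +; nausea +; rash +; blurred vision +; night sweats +
(D) type-II ferritosis — reduced appetite +; headache +; nausea +; rash +; blurred vision -; night sweats +
(E) paraline deficiency — accounts for every observation (nausea via blurred vision → nausea)
(E) is the only candidate with no mismatches.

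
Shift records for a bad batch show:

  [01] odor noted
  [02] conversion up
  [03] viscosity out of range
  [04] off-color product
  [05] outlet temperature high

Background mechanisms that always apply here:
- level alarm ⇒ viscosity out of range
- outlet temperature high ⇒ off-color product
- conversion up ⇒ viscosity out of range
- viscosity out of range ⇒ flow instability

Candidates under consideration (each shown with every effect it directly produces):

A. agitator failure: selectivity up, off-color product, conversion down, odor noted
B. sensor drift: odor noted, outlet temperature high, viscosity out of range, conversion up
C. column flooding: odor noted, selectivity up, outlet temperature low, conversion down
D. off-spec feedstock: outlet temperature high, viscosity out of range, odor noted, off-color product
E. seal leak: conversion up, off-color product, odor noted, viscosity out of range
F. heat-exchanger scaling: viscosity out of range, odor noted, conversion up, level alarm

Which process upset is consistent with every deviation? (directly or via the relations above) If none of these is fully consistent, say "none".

B

Checking each candidate against the observations:
(A) agitator failure — odor noted +; conversion up -; viscosity out of range -; off-color product +; outlet temperature high -
(B) sensor drift — odor noted +; conversion up +; viscosity out of range +; off-color product + (through outlet temperature high → off-color product); outlet temperature high +
(C) column flooding — odor noted +; conversion up -; viscosity out of range -; off-color product -; outlet temperature high -
(D) off-spec feedstock — odor noted +; conversion up -; viscosity out of range +; off-color product +; outlet temperature high +
(E) seal leak — odor noted +; conversion up +; viscosity out of range +; off-color product +; outlet temperature high -
(F) heat-exchanger scaling — odor noted +; conversion up +; viscosity out of range +; off-color product -; outlet temperature high -
Only (B) is consistent with every observation.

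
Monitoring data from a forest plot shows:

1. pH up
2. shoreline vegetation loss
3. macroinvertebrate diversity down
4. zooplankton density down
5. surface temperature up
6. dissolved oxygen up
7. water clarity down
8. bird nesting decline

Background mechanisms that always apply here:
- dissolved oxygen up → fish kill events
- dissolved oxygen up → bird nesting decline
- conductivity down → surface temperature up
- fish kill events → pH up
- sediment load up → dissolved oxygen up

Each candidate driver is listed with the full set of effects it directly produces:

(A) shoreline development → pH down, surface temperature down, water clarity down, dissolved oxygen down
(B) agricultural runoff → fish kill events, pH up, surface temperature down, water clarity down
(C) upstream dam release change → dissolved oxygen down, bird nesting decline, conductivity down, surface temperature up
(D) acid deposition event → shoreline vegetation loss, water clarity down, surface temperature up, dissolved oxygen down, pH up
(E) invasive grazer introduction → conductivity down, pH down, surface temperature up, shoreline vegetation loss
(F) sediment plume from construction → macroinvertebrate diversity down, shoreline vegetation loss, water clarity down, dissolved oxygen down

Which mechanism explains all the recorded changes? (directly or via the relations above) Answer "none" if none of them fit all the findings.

Testing each hypothesis:
(A) shoreline development — pH up -; shoreline vegetation loss -; macroinvertebrate diversity down -; zooplankton density down -; surface temperature up -; dissolved oxygen up -; water clarity down +; bird nesting decline -
(B) agricultural runoff — pH up +; shoreline vegetation loss -; macroinvertebrate diversity down -; zooplankton density down -; surface temperature up -; dissolved oxygen up -; water clarity down +; bird nesting decline -
(C) upstream dam release change — fails on pH up, shoreline vegetation loss, macroinvertebrate diversity down, zooplankton density down, dissolved oxygen up, water clarity down (predicts dissolved oxygen down, not dissolved oxygen up)
(D) acid deposition event — pH up +; shoreline vegetation loss +; macroinvertebrate diversity down -; zooplankton density down -; surface temperature up +; dissolved oxygen up -; water clarity down +; bird nesting decline -
(E) invasive grazer introduction — pH up -; shoreline vegetation loss +; macroinvertebrate diversity down -; zooplankton density down -; surface temperature up +; dissolved oxygen up -; water clarity down -; bird nesting decline -
(F) sediment plume from construction — fails on pH up, zooplankton density down, surface temperature up, dissolved oxygen up, bird nesting decline (predicts dissolved oxygen down, not dissolved oxygen up)
Every candidate fails on at least one observation.

none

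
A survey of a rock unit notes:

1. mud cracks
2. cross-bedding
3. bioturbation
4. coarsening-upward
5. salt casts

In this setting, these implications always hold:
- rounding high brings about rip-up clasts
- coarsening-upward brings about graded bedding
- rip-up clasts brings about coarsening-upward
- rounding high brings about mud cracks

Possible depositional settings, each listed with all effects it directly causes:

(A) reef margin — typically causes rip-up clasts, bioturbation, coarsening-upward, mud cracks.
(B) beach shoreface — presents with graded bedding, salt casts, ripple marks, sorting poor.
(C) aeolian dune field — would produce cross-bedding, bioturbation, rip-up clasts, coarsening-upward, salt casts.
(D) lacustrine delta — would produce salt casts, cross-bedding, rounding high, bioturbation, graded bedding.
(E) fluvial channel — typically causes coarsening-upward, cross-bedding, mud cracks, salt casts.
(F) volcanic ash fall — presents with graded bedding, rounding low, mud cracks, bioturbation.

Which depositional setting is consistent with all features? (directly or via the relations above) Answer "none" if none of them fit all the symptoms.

Testing each hypothesis:
(A) reef margin — does not account for cross-bedding, salt casts
(B) beach shoreface — does not account for mud cracks, cross-bedding, bioturbation, coarsening-upward
(C) aeolian dune field — does not account for mud cracks
(D) lacustrine delta — mud cracks yes (through rounding high → mud cracks); cross-bedding yes; bioturbation yes; coarsening-upward yes (through rounding high → rip-up clasts → coarsening-upward); salt casts yes
(E) fluvial channel — does not account for bioturbation
(F) volcanic ash fall — mud cracks yes; cross-bedding NO; bioturbation yes; coarsening-upward NO; salt casts NO
(D) alone accounts for all the evidence.

D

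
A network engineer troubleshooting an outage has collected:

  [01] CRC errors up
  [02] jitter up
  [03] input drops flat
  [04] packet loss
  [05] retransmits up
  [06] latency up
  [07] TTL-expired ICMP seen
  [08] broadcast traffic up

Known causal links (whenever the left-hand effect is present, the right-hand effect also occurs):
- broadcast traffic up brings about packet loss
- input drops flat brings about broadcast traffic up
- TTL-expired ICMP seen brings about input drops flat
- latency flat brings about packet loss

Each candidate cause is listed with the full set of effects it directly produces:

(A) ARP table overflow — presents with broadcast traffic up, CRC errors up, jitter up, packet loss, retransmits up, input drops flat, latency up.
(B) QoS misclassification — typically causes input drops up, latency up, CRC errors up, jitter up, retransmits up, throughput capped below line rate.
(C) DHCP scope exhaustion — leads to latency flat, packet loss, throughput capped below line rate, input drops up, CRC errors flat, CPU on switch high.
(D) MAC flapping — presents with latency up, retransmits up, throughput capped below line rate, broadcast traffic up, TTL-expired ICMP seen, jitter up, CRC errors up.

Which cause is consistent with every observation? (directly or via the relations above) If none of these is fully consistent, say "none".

Per-candidate check:
(A) ARP table overflow — does not account for TTL-expired ICMP seen
(B) QoS misclassification — CRC errors up yes; jitter up yes; input drops flat NO; packet loss NO; retransmits up yes; latency up yes; TTL-expired ICMP seen NO; broadcast traffic up NO
(C) DHCP scope exhaustion — fails on CRC errors up, jitter up, input drops flat, retransmits up, latency up, TTL-expired ICMP seen, broadcast traffic up (predicts CRC errors flat, not CRC errors up; predicts input drops up, not input drops flat; predicts latency flat, not latency up)
(D) MAC flapping — accounts for every observation (input drops flat through TTL-expired ICMP seen → input drops flat)
(D) alone accounts for all the evidence.

D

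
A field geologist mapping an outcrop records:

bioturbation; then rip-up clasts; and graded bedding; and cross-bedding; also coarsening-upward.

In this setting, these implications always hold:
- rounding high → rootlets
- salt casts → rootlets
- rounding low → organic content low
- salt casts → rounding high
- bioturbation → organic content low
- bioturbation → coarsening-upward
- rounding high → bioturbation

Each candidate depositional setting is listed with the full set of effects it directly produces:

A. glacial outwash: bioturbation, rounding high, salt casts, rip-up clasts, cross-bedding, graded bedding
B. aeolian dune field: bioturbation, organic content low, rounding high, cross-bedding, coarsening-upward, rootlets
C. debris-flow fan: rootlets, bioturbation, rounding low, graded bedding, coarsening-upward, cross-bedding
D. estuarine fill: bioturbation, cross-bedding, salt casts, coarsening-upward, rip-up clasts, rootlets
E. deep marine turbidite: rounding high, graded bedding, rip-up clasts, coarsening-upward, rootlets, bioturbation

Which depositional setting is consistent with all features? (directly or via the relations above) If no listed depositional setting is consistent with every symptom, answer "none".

Checking each candidate against the observations:
(A) glacial outwash — accounts for every observation (coarsening-upward via bioturbation → coarsening-upward)
(B) aeolian dune field — does not account for rip-up clasts, graded bedding
(C) debris-flow fan — bioturbation +; rip-up clasts -; graded bedding +; cross-bedding +; coarsening-upward +
(D) estuarine fill — does not account for graded bedding
(E) deep marine turbidite — does not account for cross-bedding
Only (A) is consistent with every observation.

A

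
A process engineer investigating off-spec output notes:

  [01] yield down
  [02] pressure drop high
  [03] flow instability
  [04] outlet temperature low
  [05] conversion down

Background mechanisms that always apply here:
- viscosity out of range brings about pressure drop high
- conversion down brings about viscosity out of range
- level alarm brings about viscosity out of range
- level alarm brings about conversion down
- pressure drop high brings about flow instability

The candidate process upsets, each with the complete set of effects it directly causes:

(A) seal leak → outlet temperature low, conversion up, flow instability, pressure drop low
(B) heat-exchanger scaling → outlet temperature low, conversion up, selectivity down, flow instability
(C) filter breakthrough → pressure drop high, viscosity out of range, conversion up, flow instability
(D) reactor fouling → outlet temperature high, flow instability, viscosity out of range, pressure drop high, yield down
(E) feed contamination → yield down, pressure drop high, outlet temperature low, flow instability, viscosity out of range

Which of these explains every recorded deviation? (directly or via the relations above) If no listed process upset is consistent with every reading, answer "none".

Testing each hypothesis:
(A) seal leak — yield down ✗; pressure drop high ✗; flow instability ✓; outlet temperature low ✓; conversion down ✗
(B) heat-exchanger scaling — fails on yield down, pressure drop high, conversion down (predicts conversion up, not conversion down)
(C) filter breakthrough — fails on yield down, outlet temperature low, conversion down (predicts conversion up, not conversion down)
(D) reactor fouling — fails on outlet temperature low, conversion down (predicts outlet temperature high, not outlet temperature low)
(E) feed contamination — yield down ✓; pressure drop high ✓; flow instability ✓; outlet temperature low ✓; conversion down ✗
None of the listed candidates fits everything.

none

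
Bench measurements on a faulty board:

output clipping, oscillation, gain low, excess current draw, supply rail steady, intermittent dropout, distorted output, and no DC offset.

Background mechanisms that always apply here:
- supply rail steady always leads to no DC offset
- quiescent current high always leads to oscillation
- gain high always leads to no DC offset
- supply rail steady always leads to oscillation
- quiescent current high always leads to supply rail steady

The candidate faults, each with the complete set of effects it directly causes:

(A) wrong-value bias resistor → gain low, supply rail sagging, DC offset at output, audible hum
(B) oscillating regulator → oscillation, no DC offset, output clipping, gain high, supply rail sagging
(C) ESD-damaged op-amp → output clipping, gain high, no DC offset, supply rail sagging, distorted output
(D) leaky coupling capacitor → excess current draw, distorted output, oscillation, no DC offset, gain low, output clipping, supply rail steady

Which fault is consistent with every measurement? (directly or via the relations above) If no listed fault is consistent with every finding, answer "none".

none

Testing each hypothesis:
(A) wrong-value bias resistor — output clipping -; oscillation -; gain low +; excess current draw -; supply rail steady -; intermittent dropout -; distorted output -; no DC offset -
(B) oscillating regulator — output clipping +; oscillation +; gain low -; excess current draw -; supply rail steady -; intermittent dropout -; distorted output -; no DC offset +
(C) ESD-damaged op-amp — fails on oscillation, gain low, excess current draw, supply rail steady, intermittent dropout (predicts gain high, not gain low; predicts supply rail sagging, not supply rail steady)
(D) leaky coupling capacitor — does not account for intermittent dropout
None of the listed candidates fits everything.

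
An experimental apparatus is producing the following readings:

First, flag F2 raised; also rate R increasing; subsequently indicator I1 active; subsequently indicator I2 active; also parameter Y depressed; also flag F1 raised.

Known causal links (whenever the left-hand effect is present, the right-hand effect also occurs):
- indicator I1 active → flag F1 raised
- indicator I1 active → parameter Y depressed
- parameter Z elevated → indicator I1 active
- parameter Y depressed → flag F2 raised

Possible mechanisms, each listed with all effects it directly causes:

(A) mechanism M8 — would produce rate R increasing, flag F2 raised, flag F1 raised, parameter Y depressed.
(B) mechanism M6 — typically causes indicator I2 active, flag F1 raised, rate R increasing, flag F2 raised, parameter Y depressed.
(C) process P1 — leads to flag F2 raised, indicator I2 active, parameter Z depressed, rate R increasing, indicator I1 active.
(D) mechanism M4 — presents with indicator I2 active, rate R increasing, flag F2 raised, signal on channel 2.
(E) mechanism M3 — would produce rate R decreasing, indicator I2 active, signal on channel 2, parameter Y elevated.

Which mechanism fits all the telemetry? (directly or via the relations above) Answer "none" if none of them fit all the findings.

C

For each candidate, compare predicted effects to what was observed:
(A) mechanism M8 — flag F2 raised ✓; rate R increasing ✓; indicator I1 active ✗; indicator I2 active ✗; parameter Y depressed ✓; flag F1 raised ✓
(B) mechanism M6 — does not account for indicator I1 active
(C) process P1 — flag F2 raised ✓; rate R increasing ✓; indicator I1 active ✓; indicator I2 active ✓; parameter Y depressed ✓ (through indicator I1 active → parameter Y depressed); flag F1 raised ✓ (through indicator I1 active → flag F1 raised)
(D) mechanism M4 — flag F2 raised ✓; rate R increasing ✓; indicator I1 active ✗; indicator I2 active ✓; parameter Y depressed ✗; flag F1 raised ✗
(E) mechanism M3 — flag F2 raised ✗; rate R increasing ✗; indicator I1 active ✗; indicator I2 active ✓; parameter Y depressed ✗; flag F1 raised ✗
(C) is the only candidate with no mismatches.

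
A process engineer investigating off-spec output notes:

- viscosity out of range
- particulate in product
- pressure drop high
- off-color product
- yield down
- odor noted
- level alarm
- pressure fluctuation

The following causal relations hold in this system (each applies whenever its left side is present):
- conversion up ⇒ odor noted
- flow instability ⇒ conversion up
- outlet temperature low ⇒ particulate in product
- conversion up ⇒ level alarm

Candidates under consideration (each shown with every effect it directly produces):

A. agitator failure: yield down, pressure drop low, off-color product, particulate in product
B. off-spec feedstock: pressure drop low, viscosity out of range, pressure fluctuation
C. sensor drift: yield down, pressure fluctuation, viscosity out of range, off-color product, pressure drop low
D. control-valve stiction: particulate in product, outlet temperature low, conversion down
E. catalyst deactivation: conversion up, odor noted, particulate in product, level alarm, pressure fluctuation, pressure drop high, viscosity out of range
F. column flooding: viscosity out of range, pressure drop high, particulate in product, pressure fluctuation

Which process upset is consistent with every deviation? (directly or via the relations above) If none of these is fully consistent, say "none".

For each candidate, compare predicted effects to what was observed:
(A) agitator failure — fails on viscosity out of range, pressure drop high, odor noted, level alarm, pressure fluctuation (predicts pressure drop low, not pressure drop high)
(B) off-spec feedstock — viscosity out of range ✓; particulate in product ✗; pressure drop high ✗; off-color product ✗; yield down ✗; odor noted ✗; level alarm ✗; pressure fluctuation ✓
(C) sensor drift — viscosity out of range ✓; particulate in product ✗; pressure drop high ✗; off-color product ✓; yield down ✓; odor noted ✗; level alarm ✗; pressure fluctuation ✓
(D) control-valve stiction — viscosity out of range ✗; particulate in product ✓; pressure drop high ✗; off-color product ✗; yield down ✗; odor noted ✗; level alarm ✗; pressure fluctuation ✗
(E) catalyst deactivation — viscosity out of range ✓; particulate in product ✓; pressure drop high ✓; off-color product ✗; yield down ✗; odor noted ✓; level alarm ✓; pressure fluctuation ✓
(F) column flooding — does not account for off-color product, yield down, odor noted, level alarm
No candidate is consistent with all observations.

none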